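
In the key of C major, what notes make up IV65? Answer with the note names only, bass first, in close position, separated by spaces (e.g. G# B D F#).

A C E F

In C major, scale degree 4 is F, and the diatonic chord built there is a major seventh chord.
That chord is spelled F-A-C-E.
With the 65 figure the chord is in first inversion; from the bass A upward in close position it reads A-C-E-F.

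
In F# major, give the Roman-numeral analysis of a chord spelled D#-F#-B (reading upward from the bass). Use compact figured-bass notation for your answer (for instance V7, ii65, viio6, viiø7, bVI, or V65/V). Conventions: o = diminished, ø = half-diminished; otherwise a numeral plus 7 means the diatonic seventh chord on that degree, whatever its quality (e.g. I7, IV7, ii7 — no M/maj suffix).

IV6

Stacked in thirds the chord is B-D#-F#: a major triad on B.
In F# major, B is the subdominant; the diatonic major triad there is IV.
With D# in the bass the chord is in first inversion, so the figured bass is 6.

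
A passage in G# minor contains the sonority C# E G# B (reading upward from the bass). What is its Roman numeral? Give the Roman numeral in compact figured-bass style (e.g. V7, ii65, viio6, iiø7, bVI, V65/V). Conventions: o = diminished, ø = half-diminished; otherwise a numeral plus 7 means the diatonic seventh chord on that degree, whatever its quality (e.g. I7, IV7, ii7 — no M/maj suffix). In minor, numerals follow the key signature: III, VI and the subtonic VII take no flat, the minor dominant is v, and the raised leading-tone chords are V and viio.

iv7

Stacked in thirds the chord is C#-E-G#-B: a minor seventh chord on C#.
C# is scale degree 4 in G# minor, and a minor seventh chord on that degree is written iv7.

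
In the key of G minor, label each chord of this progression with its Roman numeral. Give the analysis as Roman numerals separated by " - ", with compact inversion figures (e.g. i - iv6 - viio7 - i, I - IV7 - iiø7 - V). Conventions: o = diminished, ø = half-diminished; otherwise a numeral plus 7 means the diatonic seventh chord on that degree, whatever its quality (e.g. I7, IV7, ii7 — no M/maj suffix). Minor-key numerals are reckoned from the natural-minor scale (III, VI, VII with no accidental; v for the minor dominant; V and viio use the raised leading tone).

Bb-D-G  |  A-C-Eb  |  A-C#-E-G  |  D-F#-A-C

i6 - iio - V7/V - V7

Bb-D-G: root G is the tonic; minor triad there is i6.
A-C-Eb: root A is the supertonic; diminished triad there is iio.
A-C#-E-G is the secondary dominant of V (dominant seventh chord on A): V7/V.
D-F#-A-C has root D, degree 5 in G minor, so V7.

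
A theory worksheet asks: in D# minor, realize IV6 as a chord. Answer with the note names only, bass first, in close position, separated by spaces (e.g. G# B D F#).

IV6 is the major subdominant, borrowed from the parallel major. In D# minor that root is G#.
So the chord is G#-B#-D#, a major triad.
With the 6 figure the chord is in first inversion; from the bass B# upward in close position it reads B#-D#-G#.

B# D# G#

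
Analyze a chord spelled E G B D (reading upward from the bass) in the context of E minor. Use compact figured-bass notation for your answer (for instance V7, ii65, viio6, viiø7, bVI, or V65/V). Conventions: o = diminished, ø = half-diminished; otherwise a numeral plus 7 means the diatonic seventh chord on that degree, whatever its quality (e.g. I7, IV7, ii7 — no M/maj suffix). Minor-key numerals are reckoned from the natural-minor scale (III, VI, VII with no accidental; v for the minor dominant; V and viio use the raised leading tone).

i7

The pitches E-G-B-D form a minor seventh chord rooted on E.
E is scale degree 1 in E minor, and a minor seventh chord on that degree is written i7.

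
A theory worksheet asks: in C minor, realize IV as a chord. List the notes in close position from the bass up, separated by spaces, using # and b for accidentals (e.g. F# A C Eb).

F A C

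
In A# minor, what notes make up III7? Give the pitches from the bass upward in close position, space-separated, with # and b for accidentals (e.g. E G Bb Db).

C# E# G# B#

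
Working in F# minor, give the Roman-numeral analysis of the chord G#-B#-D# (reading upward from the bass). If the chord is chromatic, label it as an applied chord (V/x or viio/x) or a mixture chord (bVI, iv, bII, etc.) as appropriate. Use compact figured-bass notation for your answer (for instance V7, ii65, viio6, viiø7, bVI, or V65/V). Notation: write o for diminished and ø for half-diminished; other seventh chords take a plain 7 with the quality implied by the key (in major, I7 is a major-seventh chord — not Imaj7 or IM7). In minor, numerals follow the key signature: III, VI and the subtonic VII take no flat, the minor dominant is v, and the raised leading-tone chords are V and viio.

Stacked in thirds the chord is G#-B#-D#: a major triad on G#.
G# is not a diatonic chord root with this quality in F# minor, but it lies a perfect fifth above C# (V), so the chord functions as an applied dominant of V.

V/V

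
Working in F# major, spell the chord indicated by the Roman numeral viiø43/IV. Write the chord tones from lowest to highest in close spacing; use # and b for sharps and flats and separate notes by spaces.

E G# A# C#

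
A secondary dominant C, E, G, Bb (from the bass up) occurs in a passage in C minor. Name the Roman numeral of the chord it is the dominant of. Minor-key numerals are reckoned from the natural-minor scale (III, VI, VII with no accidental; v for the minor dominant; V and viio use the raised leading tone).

iv

The chord is a dominant seventh chord on C.
A dominant resolves down a perfect fifth: C → F. In C minor, F is scale degree 4, i.e. iv.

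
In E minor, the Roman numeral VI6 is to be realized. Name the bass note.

E

VI in E minor has root C; the chord is C-E-G.
The figure 6 means first inversion — the third is in the bass.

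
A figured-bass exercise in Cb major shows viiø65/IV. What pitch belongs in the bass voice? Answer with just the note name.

The applied chord viiø65/IV is rooted on Eb: Eb-Gb-Bbb-Db.
The figure 65 means first inversion — the third is in the bass.

Gb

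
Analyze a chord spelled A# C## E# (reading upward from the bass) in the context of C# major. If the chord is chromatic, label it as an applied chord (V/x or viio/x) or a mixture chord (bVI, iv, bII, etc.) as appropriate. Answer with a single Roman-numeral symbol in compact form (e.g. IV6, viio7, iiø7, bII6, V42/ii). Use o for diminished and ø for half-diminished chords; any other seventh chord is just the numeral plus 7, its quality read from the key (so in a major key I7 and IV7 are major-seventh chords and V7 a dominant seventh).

The pitches A#-C##-E# form a major triad rooted on A#.
A# is not a diatonic chord root with this quality in C# major, but it lies a perfect fifth above D# (ii), so the chord functions as an applied dominant of ii.

V/ii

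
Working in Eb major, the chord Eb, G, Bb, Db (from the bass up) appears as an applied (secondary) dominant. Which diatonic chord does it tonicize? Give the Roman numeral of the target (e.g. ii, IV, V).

IV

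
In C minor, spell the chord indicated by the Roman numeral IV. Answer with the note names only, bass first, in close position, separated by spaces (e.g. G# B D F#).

F A C

IV is the major subdominant, borrowed from the parallel major. In C minor that root is F.
So the chord is F-A-C.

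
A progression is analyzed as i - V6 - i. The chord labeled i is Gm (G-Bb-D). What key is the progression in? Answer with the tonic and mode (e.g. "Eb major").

G minor

The chord Gm is a minor triad rooted on G; its label is i.
If G is scale degree 1 and the mode makes that degree carry a minor triad, the tonic is G and the mode is minor.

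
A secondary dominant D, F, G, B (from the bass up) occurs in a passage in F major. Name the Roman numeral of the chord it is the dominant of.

The chord is a dominant seventh chord on G.
A dominant resolves down a perfect fifth: G → C. In F major, C is scale degree 5, i.e. V.

V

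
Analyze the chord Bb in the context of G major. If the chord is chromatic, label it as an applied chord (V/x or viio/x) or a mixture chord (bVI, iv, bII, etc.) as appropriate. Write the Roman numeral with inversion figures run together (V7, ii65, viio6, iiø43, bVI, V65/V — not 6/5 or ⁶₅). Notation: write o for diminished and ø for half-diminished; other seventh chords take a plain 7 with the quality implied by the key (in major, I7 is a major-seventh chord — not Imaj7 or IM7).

bIII

The pitches Bb-D-F form a major triad rooted on Bb.
Bb is the lowered third degree of G major (diatonic 3 would be B). This is a major triad on the lowered third degree, borrowed from the parallel minor.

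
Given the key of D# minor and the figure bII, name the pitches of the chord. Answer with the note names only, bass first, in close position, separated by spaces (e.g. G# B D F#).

Scale degree 2 in D# minor is E#; lowering it a half step gives E. bII is the Neapolitan chord — a major triad on the lowered second degree.
So the chord is E-G#-B.

E G# B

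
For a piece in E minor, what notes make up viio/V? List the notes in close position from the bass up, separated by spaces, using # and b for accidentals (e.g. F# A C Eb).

A# C# E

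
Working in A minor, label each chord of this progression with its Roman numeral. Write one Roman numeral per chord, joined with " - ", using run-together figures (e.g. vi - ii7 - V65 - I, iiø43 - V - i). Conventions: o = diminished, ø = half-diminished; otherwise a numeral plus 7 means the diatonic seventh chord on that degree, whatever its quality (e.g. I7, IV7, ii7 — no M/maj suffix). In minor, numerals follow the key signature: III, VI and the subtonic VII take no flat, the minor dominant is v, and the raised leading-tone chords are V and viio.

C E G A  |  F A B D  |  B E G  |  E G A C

C-E-G-A: minor seventh chord on A = scale degree 1 → i65.
F-A-B-D: half-diminished seventh chord on B = scale degree 2 → iiø43.
B-E-G has root E, degree 5 in A minor, so v64.
E-G-A-C: minor seventh chord on A = scale degree 1 → i43.

i65 - iiø43 - v64 - i43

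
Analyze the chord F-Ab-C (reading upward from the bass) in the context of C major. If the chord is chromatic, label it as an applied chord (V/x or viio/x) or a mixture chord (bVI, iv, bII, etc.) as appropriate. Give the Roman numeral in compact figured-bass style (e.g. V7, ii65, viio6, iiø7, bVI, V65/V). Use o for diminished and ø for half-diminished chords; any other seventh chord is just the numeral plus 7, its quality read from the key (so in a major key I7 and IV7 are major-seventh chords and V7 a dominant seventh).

Stacked in thirds the chord is F-Ab-C: a minor triad on F.
F is the fourth degree of C major. This is the minor subdominant, borrowed from the parallel minor.

iv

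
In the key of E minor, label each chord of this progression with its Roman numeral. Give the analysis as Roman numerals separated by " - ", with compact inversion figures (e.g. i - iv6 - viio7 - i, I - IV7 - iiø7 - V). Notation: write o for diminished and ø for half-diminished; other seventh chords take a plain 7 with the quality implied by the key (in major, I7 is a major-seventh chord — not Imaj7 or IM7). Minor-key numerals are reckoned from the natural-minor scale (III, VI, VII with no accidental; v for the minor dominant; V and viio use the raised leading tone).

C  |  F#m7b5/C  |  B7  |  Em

C has root C, degree 6 in E minor, so VI.
F#m7b5/C: root F# is the supertonic; half-diminished seventh chord there is iiø43.
B7 has root B, degree 5 in E minor, so V7.
Em: root E is the tonic; minor triad there is i.

VI - iiø43 - V7 - i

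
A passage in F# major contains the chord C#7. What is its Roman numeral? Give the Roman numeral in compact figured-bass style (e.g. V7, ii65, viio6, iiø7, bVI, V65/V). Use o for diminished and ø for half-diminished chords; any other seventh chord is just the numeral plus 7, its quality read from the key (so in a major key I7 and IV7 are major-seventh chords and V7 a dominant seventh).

The pitches C#-E#-G#-B form a dominant seventh chord rooted on C#.
In F# major, C# is the dominant; the diatonic dominant seventh chord there is V7.

V7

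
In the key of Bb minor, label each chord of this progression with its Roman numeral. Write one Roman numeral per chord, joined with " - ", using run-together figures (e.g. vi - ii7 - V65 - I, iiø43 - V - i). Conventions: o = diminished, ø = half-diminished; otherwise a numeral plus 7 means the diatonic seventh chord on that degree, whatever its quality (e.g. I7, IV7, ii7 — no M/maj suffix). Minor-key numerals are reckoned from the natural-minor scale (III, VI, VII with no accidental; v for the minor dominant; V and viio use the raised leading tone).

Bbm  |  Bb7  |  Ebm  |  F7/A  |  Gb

Bbm: root Bb is the tonic; minor triad there is i.
Bb7: chromatic; Bb is V of iv, so V7/iv.
Ebm has root Eb, degree 4 in Bb minor, so iv.
F7/A has root F, degree 5 in Bb minor, so V65.
Gb: root Gb is the submediant; major triad there is VI.

i - V7/iv - iv - V65 - VI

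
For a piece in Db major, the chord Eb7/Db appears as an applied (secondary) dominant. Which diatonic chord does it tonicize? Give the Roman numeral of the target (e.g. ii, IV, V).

The chord is a dominant seventh chord on Eb.
A dominant resolves down a perfect fifth: Eb → Ab. In Db major, Ab is scale degree 5, i.e. V.

V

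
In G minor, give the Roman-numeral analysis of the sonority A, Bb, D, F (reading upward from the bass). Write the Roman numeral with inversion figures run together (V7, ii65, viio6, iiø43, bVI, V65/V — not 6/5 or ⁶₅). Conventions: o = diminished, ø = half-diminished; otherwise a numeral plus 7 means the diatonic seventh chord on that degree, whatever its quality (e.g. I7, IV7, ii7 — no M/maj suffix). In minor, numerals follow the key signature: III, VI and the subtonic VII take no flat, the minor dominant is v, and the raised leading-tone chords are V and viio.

Stacked in thirds the chord is Bb-D-F-A: a major seventh chord on Bb.
In G minor, Bb is the mediant; the diatonic major seventh chord there is III7.
With A in the bass the chord is in third inversion, so the figured bass is 42.

III42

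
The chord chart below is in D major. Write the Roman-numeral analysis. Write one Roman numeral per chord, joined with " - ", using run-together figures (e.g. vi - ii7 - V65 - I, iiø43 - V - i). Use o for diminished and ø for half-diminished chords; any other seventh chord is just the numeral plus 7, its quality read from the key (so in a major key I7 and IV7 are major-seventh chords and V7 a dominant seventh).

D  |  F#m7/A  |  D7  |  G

I - iii65 - V7/IV - IV

D: root D is the tonic; major triad there is I.
F#m7/A: root F# is the mediant; minor seventh chord there is iii65.
D7 is the secondary dominant of IV (dominant seventh chord on D): V7/IV.
G: major triad on G = scale degree 4 → IV.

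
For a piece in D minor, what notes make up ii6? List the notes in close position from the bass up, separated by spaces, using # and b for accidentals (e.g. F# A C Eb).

G B E

ii6 is the minor supertonic, borrowed from the parallel major (the Dorian ii). In D minor that root is E.
So the chord is E-G-B.
With the 6 figure the chord is in first inversion; from the bass G upward in close position it reads G-B-E.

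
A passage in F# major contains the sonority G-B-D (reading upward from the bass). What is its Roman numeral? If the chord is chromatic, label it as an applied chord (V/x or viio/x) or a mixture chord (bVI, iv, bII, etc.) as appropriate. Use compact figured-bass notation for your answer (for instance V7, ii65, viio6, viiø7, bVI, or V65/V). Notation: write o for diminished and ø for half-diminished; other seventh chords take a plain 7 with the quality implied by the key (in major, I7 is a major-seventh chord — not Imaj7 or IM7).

Stacked in thirds the chord is G-B-D: a major triad on G.
G is the lowered second degree of F# major (diatonic 2 would be G#). This is the Neapolitan chord — a major triad on the lowered second degree.

bII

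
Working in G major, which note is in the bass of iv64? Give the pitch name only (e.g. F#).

iv in G major has root C; the chord is C-Eb-G.
The figure 64 means second inversion — the fifth is in the bass.

G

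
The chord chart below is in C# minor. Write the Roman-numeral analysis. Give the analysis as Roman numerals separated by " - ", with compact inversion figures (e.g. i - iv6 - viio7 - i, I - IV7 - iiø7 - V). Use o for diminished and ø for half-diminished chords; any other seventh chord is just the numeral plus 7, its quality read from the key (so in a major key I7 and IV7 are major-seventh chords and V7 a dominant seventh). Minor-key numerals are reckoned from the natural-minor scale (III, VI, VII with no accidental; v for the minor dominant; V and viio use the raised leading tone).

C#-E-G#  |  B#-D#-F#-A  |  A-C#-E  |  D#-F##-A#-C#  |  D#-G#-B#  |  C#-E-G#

i - viio7 - VI - V7/V - V64 - i

C#-E-G#: minor triad on C# = scale degree 1 → i.
B#-D#-F#-A has root B#, degree 7 in C# minor, so viio7.
A-C#-E: major triad on A = scale degree 6 → VI.
D#-F##-A#-C# is the secondary dominant of V (dominant seventh chord on D#): V7/V.
D#-G#-B#: root G# is the dominant; major triad there is V64.
C#-E-G#: root C# is the tonic; minor triad there is i.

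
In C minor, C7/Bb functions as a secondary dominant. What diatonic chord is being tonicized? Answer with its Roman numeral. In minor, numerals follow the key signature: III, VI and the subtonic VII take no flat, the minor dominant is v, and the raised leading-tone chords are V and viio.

The chord is a dominant seventh chord on C.
A dominant resolves down a perfect fifth: C → F. In C minor, F is scale degree 4, i.e. iv.

iv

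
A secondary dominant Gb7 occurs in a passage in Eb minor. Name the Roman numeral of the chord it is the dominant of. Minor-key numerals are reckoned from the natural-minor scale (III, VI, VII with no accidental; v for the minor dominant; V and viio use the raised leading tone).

VI

The chord is a dominant seventh chord on Gb.
A dominant resolves down a perfect fifth: Gb → Cb. In Eb minor, Cb is scale degree 6, i.e. VI.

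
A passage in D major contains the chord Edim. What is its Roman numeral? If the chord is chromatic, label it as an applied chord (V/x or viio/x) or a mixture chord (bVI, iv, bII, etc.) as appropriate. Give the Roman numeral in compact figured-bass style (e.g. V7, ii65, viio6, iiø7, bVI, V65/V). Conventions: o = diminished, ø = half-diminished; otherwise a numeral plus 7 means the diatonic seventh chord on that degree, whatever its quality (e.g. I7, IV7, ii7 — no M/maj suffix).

iio

Stacked in thirds the chord is E-G-Bb: a diminished triad on E.
E is the second degree of D major. This is the diminished supertonic triad, borrowed from the parallel minor.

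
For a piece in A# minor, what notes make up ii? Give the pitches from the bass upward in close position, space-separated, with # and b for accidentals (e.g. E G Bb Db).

B# D# F##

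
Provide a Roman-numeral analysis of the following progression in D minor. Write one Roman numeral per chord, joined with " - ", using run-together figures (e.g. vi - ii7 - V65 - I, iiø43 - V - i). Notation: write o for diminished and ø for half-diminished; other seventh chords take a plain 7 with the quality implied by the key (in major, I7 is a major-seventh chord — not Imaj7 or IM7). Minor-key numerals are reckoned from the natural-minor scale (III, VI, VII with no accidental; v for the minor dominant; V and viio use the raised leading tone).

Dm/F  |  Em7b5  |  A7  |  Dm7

i6 - iiø7 - V7 - i7

Dm/F: minor triad on D = scale degree 1 → i6.
Em7b5: half-diminished seventh chord on E = scale degree 2 → iiø7.
A7 has root A, degree 5 in D minor, so V7.
Dm7: minor seventh chord on D = scale degree 1 → i7.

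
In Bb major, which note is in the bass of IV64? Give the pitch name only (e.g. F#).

IV in Bb major has root Eb; the chord is Eb-G-Bb.
The figure 64 means second inversion — the fifth is in the bass.

Bb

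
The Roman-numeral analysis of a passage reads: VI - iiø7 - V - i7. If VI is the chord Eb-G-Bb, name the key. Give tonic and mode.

The anchor chord is a major triad on Eb, labeled VI.
VI on Eb implies Eb is the submediant; that puts the tonic at G, and the uppercase numeral fits minor mode.

G minor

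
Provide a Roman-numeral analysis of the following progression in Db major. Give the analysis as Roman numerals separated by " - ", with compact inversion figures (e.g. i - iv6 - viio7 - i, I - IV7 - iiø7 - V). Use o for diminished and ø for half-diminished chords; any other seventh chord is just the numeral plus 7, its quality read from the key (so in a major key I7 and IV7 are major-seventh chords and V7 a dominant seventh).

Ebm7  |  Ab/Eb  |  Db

ii7 - V64 - I

Ebm7 has root Eb, degree 2 in Db major, so ii7.
Ab/Eb: major triad on Ab = scale degree 5 → V64.
Db: root Db is the tonic; major triad there is I.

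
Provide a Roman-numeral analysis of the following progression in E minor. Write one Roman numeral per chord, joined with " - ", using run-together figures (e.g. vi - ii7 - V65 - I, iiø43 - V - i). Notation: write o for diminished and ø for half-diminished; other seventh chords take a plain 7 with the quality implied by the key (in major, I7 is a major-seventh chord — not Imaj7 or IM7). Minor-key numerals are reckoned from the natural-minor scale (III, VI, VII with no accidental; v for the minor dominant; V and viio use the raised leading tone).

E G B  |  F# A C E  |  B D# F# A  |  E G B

i - iiø7 - V7 - i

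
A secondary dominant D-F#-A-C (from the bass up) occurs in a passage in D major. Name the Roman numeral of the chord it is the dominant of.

The chord is a dominant seventh chord on D.
A dominant resolves down a perfect fifth: D → G. In D major, G is scale degree 4, i.e. IV.

IV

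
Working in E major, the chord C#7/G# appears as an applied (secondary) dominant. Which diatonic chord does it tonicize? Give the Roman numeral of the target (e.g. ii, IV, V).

The chord is a dominant seventh chord on C#.
A dominant resolves down a perfect fifth: C# → F#. In E major, F# is scale degree 2, i.e. ii.

ii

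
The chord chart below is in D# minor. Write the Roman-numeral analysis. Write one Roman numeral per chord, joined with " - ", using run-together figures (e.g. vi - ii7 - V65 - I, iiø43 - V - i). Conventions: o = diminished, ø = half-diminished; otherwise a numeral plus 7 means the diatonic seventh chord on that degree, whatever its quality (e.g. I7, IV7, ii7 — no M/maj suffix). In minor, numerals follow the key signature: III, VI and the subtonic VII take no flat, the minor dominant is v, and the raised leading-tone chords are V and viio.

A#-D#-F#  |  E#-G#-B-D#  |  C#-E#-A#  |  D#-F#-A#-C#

A#-D#-F#: minor triad on D# = scale degree 1 → i64.
E#-G#-B-D#: root E# is the supertonic; half-diminished seventh chord there is iiø7.
C#-E#-A# has root A#, degree 5 in D# minor, so v6.
D#-F#-A#-C#: root D# is the tonic; minor seventh chord there is i7.

i64 - iiø7 - v6 - i7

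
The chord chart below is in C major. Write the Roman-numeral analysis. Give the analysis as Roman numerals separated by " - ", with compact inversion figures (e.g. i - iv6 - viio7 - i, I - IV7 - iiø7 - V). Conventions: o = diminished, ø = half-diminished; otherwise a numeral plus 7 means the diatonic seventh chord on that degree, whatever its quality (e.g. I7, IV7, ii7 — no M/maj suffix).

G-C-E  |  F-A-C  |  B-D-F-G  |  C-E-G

G-C-E: root C is the tonic; major triad there is I64.
F-A-C: major triad on F = scale degree 4 → IV.
B-D-F-G: dominant seventh chord on G = scale degree 5 → V65.
C-E-G: major triad on C = scale degree 1 → I.

I64 - IV - V65 - I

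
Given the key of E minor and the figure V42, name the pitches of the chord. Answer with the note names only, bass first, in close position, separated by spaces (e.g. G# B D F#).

In E minor, the fifth degree is B. The dominant is major (leading tone raised), so V is a dominant seventh chord.
That chord is spelled B-D#-F#-A.
With the 42 figure the chord is in third inversion; from the bass A upward in close position it reads A-B-D#-F#.

A B D# F#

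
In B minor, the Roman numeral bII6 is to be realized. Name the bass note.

bII in B minor has root C; the chord is C-E-G.
The figure 6 means first inversion — the third is in the bass.

E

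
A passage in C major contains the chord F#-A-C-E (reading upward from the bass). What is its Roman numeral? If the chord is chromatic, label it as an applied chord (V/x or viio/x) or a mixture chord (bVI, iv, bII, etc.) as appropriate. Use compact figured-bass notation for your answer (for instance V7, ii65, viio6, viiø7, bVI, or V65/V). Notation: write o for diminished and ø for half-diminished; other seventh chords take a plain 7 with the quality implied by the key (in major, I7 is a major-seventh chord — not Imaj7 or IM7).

The pitches F#-A-C-E form a half-diminished seventh chord rooted on F#.
F# sits a half step below G (V in C major); a diminished chord there is the applied leading-tone chord of V.

viiø7/V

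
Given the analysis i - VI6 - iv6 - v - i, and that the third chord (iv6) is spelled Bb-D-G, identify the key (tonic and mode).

The chord Gm/Bb is a minor triad rooted on G; its label is iv6.
If G is scale degree 4 and the mode makes that degree carry a minor triad, the tonic is D and the mode is minor.

D minor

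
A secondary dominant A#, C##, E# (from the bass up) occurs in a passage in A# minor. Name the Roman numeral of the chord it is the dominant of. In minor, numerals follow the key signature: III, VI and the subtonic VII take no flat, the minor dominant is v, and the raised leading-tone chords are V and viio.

The chord is a major triad on A#.
A dominant resolves down a perfect fifth: A# → D#. In A# minor, D# is scale degree 4, i.e. iv.

iv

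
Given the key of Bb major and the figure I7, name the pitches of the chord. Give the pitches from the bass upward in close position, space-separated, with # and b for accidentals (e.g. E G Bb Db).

Bb D F A

In Bb major, the first degree is Bb, and the diatonic chord built there is a major seventh chord.
That chord is spelled Bb-D-F-A.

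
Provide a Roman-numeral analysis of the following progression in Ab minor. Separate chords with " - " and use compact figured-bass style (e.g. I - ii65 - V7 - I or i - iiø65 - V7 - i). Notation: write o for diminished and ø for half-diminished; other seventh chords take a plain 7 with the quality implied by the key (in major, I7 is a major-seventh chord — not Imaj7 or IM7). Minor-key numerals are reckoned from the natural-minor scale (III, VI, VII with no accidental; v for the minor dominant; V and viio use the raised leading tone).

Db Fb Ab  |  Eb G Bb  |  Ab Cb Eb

Db-Fb-Ab: root Db is the subdominant; minor triad there is iv.
Eb-G-Bb: root Eb is the dominant; major triad there is V.
Ab-Cb-Eb: minor triad on Ab = scale degree 1 → i.

iv - V - i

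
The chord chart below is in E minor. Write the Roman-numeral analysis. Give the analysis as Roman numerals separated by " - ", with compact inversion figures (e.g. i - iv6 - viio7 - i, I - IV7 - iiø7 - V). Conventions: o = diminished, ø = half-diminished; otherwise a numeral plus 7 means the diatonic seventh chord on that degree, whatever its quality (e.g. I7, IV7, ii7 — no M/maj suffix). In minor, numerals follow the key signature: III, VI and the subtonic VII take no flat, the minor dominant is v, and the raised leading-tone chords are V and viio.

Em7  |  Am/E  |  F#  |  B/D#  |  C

i7 - iv64 - V/V - V6 - VI

Em7: minor seventh chord on E = scale degree 1 → i7.
Am/E: minor triad on A = scale degree 4 → iv64.
F# is the secondary dominant of V (major triad on F#): V/V.
B/D#: major triad on B = scale degree 5 → V6.
C: root C is the submediant; major triad there is VI.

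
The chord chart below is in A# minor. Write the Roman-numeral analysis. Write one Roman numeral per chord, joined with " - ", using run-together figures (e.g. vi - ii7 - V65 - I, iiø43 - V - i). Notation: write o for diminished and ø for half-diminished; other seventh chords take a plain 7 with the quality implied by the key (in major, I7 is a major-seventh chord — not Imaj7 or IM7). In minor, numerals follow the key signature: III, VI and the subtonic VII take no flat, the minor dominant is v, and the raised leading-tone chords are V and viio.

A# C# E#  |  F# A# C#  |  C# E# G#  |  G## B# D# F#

i - VI - III - viio7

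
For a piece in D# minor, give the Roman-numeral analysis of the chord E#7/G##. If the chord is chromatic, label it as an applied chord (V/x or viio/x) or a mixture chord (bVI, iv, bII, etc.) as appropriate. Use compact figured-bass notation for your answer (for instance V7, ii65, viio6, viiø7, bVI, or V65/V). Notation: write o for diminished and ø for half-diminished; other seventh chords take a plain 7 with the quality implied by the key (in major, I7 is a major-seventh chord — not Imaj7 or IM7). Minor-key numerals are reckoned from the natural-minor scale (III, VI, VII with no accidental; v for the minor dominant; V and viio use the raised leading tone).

V65/V

The pitches E#-G##-B#-D# form a dominant seventh chord rooted on E#.
E# is not a diatonic chord root with this quality in D# minor, but it lies a perfect fifth above A# (V), so the chord functions as an applied dominant of V.
With G## in the bass the chord is in first inversion, so the figured bass is 65.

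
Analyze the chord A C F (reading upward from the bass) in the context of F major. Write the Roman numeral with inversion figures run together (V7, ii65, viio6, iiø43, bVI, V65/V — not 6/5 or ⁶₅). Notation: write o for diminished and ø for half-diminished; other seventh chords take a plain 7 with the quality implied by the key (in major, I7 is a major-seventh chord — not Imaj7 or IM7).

I6

Stacked in thirds the chord is F-A-C: a major triad on F.
F is scale degree 1 in F major, and a major triad on that degree is written I.
With A in the bass the chord is in first inversion, so the figured bass is 6.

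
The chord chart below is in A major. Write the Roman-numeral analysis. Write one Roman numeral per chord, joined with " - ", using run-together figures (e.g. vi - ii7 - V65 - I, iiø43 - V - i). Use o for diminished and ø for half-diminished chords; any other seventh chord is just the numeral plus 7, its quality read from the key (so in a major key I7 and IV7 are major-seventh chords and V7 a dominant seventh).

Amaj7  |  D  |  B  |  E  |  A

Amaj7 has root A, degree 1 in A major, so I7.
D has root D, degree 4 in A major, so IV.
B: a major triad on B, the applied dominant of V → V/V.
E: major triad on E = scale degree 5 → V.
A: root A is the tonic; major triad there is I.

I7 - IV - V/V - V - I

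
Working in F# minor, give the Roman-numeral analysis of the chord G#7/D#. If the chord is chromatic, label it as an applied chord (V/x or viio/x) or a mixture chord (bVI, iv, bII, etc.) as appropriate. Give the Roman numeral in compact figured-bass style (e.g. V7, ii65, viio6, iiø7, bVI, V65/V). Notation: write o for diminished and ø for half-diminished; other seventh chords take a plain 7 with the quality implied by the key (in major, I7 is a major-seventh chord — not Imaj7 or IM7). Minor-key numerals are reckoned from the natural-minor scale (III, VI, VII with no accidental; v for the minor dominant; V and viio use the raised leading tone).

V43/V

The pitches G#-B#-D#-F# form a dominant seventh chord rooted on G#.
G# is not a diatonic chord root with this quality in F# minor, but it lies a perfect fifth above C# (V), so the chord functions as an applied dominant of V.
With D# in the bass the chord is in second inversion, so the figured bass is 43.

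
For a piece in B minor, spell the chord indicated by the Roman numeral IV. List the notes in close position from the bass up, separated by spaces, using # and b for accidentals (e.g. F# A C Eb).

E G# B

Scale degree 4 in B minor is E; here the chord built on it is altered to a major triad. IV is the major subdominant, borrowed from the parallel major.
So the chord is E-G#-B, a major triad.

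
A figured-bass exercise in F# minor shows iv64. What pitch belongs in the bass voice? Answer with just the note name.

F#

iv in F# minor has root B; the chord is B-D-F#.
The figure 64 means second inversion — the fifth is in the bass.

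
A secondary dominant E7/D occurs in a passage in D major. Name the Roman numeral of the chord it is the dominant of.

V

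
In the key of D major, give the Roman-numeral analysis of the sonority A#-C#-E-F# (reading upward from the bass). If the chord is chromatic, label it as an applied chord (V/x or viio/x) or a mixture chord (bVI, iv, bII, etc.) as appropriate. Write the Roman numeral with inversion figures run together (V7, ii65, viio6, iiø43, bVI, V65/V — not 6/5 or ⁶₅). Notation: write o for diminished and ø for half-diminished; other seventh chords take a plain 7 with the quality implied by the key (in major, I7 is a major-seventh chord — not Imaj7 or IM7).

V65/vi

The pitches F#-A#-C#-E form a dominant seventh chord rooted on F#.
F# is not a diatonic chord root with this quality in D major, but it lies a perfect fifth above B (vi), so the chord functions as an applied dominant of vi.
With A# in the bass the chord is in first inversion, so the figured bass is 65.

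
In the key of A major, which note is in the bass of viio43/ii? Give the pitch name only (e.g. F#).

E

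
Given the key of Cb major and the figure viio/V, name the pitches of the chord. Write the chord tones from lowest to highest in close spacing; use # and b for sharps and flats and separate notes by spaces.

viio/V is a secondary leading-tone chord. The target V is Gb in Cb major; the applied chord is rooted a semitone below, on F.
Building a diminished triad on F gives F-Ab-Cb.

F Ab Cb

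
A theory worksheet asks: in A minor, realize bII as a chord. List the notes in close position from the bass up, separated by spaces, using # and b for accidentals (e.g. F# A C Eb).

Bb D F

Scale degree 2 in A minor is B; lowering it a half step gives Bb. bII is the Neapolitan chord — a major triad on the lowered second degree.
So the chord is Bb-D-F.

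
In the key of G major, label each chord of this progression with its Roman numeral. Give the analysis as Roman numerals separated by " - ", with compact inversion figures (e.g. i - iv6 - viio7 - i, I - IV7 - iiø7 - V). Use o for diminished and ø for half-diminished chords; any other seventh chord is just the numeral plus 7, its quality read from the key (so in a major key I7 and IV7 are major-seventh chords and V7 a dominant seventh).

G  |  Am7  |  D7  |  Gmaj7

I - ii7 - V7 - I7

G has root G, degree 1 in G major, so I.
Am7: minor seventh chord on A = scale degree 2 → ii7.
D7 has root D, degree 5 in G major, so V7.
Gmaj7: root G is the tonic; major seventh chord there is I7.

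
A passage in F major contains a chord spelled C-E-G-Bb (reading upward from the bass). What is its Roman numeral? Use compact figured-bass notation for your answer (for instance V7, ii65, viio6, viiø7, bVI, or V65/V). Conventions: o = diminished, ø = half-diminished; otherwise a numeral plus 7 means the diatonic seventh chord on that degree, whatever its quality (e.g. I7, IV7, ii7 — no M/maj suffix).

V7

Stacked in thirds the chord is C-E-G-Bb: a dominant seventh chord on C.
In F major, C is the dominant; the diatonic dominant seventh chord there is V7.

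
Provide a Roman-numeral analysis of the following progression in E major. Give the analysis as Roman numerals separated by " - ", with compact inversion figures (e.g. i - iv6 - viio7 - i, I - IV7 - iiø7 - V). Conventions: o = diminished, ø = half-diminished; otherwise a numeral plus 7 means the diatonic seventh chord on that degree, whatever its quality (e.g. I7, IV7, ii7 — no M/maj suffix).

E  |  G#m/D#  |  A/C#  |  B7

E: major triad on E = scale degree 1 → I.
G#m/D#: minor triad on G# = scale degree 3 → iii64.
A/C#: major triad on A = scale degree 4 → IV6.
B7: dominant seventh chord on B = scale degree 5 → V7.

I - iii64 - IV6 - V7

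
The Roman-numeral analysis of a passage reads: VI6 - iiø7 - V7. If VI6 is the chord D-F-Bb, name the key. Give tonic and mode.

D minor

The anchor chord is a major triad on Bb, labeled VI6.
VI6 on Bb implies Bb is the submediant; that puts the tonic at D, and the uppercase numeral fits minor mode.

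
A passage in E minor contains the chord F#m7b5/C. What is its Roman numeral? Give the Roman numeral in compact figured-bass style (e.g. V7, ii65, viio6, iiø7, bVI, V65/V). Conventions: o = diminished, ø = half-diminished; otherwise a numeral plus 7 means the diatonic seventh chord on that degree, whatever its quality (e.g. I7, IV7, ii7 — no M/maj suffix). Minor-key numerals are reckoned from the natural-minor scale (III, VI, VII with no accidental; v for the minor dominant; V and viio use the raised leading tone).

iiø43

Stacked in thirds the chord is F#-A-C-E: a half-diminished seventh chord on F#.
F# is scale degree 2 in E minor, and a half-diminished seventh chord on that degree is written iiø7.
With C in the bass the chord is in second inversion, so the figured bass is 43.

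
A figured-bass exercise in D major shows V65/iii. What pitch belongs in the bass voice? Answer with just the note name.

The applied chord V65/iii is rooted on C#: C#-E#-G#-B.
The figure 65 means first inversion — the third is in the bass.

E#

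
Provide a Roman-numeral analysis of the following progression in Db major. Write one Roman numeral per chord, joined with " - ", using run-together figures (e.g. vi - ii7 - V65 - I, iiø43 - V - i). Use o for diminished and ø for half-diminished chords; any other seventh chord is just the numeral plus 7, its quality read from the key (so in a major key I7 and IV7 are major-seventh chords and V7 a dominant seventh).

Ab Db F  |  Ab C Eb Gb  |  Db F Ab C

I64 - V7 - I7

Ab-Db-F: major triad on Db = scale degree 1 → I64.
Ab-C-Eb-Gb has root Ab, degree 5 in Db major, so V7.
Db-F-Ab-C: root Db is the tonic; major seventh chord there is I7.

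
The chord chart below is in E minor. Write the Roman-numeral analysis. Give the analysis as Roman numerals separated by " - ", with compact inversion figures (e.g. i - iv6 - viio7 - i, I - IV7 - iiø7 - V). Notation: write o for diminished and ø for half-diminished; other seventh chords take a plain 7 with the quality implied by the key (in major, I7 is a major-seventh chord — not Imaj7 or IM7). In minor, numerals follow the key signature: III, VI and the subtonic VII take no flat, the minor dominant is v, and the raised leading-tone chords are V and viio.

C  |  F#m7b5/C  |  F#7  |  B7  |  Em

C: root C is the submediant; major triad there is VI.
F#m7b5/C: root F# is the supertonic; half-diminished seventh chord there is iiø43.
F#7: chromatic; F# is V of V, so V7/V.
B7 has root B, degree 5 in E minor, so V7.
Em has root E, degree 1 in E minor, so i.

VI - iiø43 - V7/V - V7 - i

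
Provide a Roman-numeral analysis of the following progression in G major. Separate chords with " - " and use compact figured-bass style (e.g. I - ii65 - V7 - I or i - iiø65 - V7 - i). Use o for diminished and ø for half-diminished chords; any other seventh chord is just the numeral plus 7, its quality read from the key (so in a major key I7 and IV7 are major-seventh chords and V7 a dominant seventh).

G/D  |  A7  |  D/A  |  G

I64 - V7/V - V64 - I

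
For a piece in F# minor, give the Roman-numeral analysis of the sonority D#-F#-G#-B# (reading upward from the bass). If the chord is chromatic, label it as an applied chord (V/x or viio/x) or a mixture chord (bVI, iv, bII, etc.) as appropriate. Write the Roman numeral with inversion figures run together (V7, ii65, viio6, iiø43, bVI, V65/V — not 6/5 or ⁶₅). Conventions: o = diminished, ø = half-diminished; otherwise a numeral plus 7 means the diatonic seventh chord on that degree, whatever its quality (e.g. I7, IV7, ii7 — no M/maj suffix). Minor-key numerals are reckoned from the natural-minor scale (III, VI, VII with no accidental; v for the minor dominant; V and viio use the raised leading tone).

V43/V

Stacked in thirds the chord is G#-B#-D#-F#: a dominant seventh chord on G#.
G# is not a diatonic chord root with this quality in F# minor, but it lies a perfect fifth above C# (V), so the chord functions as an applied dominant of V.
With D# in the bass the chord is in second inversion, so the figured bass is 43.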